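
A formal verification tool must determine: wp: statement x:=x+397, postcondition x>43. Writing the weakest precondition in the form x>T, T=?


Formula: wp(x:=E, P) = P[E/x] (substitute E for x in postcondition)
Step 1: Postcondition: x>43
Step 2: Substitute x+397 for x: x+397>43
Step 3: Solve for x: x > 43-397 = -354

-354


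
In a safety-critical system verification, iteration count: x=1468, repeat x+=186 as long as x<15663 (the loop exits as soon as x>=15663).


Step 1: x goes from 1468 toward 15663 by 186; the body runs while x<15663, so iterations = ceil((bound-start)/step)
Step 2: Distance=14195
Step 3: ceil(14195/186)=77

77


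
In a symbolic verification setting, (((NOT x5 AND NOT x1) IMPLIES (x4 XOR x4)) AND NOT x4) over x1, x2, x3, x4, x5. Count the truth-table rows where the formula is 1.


Formula: (((NOT x5 AND NOT x1) IMPLIES (x4 XOR x4)) AND NOT x4) over 5 vars (32 rows)
Evaluate each row (x1, x2, x3, x4, x5 as bits, MSB first):
  row 0 [00000]: (((NOT 0 AND NOT 0) IMPLIES (0 XOR 0)) AND NOT 0) -> 0
  row 1 [00001]: (((NOT 1 AND NOT 0) IMPLIES (0 XOR 0)) AND NOT 0) -> 1
  row 2 [00010]: (((NOT 0 AND NOT 0) IMPLIES (1 XOR 1)) AND NOT 1) -> 0
  row 3 [00011]: (((NOT 1 AND NOT 0) IMPLIES (1 XOR 1)) AND NOT 1) -> 0
  row 4 [00100]: (((NOT 0 AND NOT 0) IMPLIES (0 XOR 0)) AND NOT 0) -> 0
  row 5 [00101]: (((NOT 1 AND NOT 0) IMPLIES (0 XOR 0)) AND NOT 0) -> 1
  row 6 [00110]: (((NOT 0 AND NOT 0) IMPLIES (1 XOR 1)) AND NOT 1) -> 0
  row 7 [00111]: (((NOT 1 AND NOT 0) IMPLIES (1 XOR 1)) AND NOT 1) -> 0
  row 8 [01000]: (((NOT 0 AND NOT 0) IMPLIES (0 XOR 0)) AND NOT 0) -> 0
  row 9 [01001]: (((NOT 1 AND NOT 0) IMPLIES (0 XOR 0)) AND NOT 0) -> 1
  row 10 [01010]: (((NOT 0 AND NOT 0) IMPLIES (1 XOR 1)) AND NOT 1) -> 0
  row 11 [01011]: (((NOT 1 AND NOT 0) IMPLIES (1 XOR 1)) AND NOT 1) -> 0
  row 12 [01100]: (((NOT 0 AND NOT 0) IMPLIES (0 XOR 0)) AND NOT 0) -> 0
  row 13 [01101]: (((NOT 1 AND NOT 0) IMPLIES (0 XOR 0)) AND NOT 0) -> 1
  row 14 [01110]: (((NOT 0 AND NOT 0) IMPLIES (1 XOR 1)) AND NOT 1) -> 0
  row 15 [01111]: (((NOT 1 AND NOT 0) IMPLIES (1 XOR 1)) AND NOT 1) -> 0
  row 16 [10000]: (((NOT 0 AND NOT 1) IMPLIES (0 XOR 0)) AND NOT 0) -> 1
  row 17 [10001]: (((NOT 1 AND NOT 1) IMPLIES (0 XOR 0)) AND NOT 0) -> 1
  row 18 [10010]: (((NOT 0 AND NOT 1) IMPLIES (1 XOR 1)) AND NOT 1) -> 0
  row 19 [10011]: (((NOT 1 AND NOT 1) IMPLIES (1 XOR 1)) AND NOT 1) -> 0
  row 20 [10100]: (((NOT 0 AND NOT 1) IMPLIES (0 XOR 0)) AND NOT 0) -> 1
  row 21 [10101]: (((NOT 1 AND NOT 1) IMPLIES (0 XOR 0)) AND NOT 0) -> 1
  row 22 [10110]: (((NOT 0 AND NOT 1) IMPLIES (1 XOR 1)) AND NOT 1) -> 0
  row 23 [10111]: (((NOT 1 AND NOT 1) IMPLIES (1 XOR 1)) AND NOT 1) -> 0
  row 24 [11000]: (((NOT 0 AND NOT 1) IMPLIES (0 XOR 0)) AND NOT 0) -> 1
  row 25 [11001]: (((NOT 1 AND NOT 1) IMPLIES (0 XOR 0)) AND NOT 0) -> 1
  row 26 [11010]: (((NOT 0 AND NOT 1) IMPLIES (1 XOR 1)) AND NOT 1) -> 0
  row 27 [11011]: (((NOT 1 AND NOT 1) IMPLIES (1 XOR 1)) AND NOT 1) -> 0
  row 28 [11100]: (((NOT 0 AND NOT 1) IMPLIES (0 XOR 0)) AND NOT 0) -> 1
  row 29 [11101]: (((NOT 1 AND NOT 1) IMPLIES (0 XOR 0)) AND NOT 0) -> 1
  row 30 [11110]: (((NOT 0 AND NOT 1) IMPLIES (1 XOR 1)) AND NOT 1) -> 0
  row 31 [11111]: (((NOT 1 AND NOT 1) IMPLIES (1 XOR 1)) AND NOT 1) -> 0
Full result column, 8 rows per line (x1,x2 fixed per line; x3,x4,x5 runs 000..111 left to right):
  rows 0-7 [x1,x2=00]: 01000100  (ones: 2)
  rows 8-15 [x1,x2=01]: 01000100  (ones: 2)
  rows 16-23 [x1,x2=10]: 11001100  (ones: 4)
  rows 24-31 [x1,x2=11]: 11001100  (ones: 4)
Count of 1-rows = 2+2+4+4 = 12

12


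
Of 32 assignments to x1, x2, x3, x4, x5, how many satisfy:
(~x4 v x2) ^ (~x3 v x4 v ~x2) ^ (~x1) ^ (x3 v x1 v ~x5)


CNF with 4 clauses over 5 vars (32 assignments).
An assignment satisfies CNF iff every clause has >=1 true literal.
Check each row (bits = x1,x2,x3,x4,x5; clause T/F shown):
  row 0 [00000]: clauses=TTTT -> 1
  row 1 [00001]: clauses=TTTF -> 0
  row 2 [00010]: clauses=FTTT -> 0
  row 3 [00011]: clauses=FTTF -> 0
  row 4 [00100]: clauses=TTTT -> 1
  row 5 [00101]: clauses=TTTT -> 1
  row 6 [00110]: clauses=FTTT -> 0
  row 7 [00111]: clauses=FTTT -> 0
  row 8 [01000]: clauses=TTTT -> 1
  row 9 [01001]: clauses=TTTF -> 0
  row 10 [01010]: clauses=TTTT -> 1
  row 11 [01011]: clauses=TTTF -> 0
  row 12 [01100]: clauses=TFTT -> 0
  row 13 [01101]: clauses=TFTT -> 0
  row 14 [01110]: clauses=TTTT -> 1
  row 15 [01111]: clauses=TTTT -> 1
  row 16 [10000]: clauses=TTFT -> 0
  row 17 [10001]: clauses=TTFT -> 0
  row 18 [10010]: clauses=FTFT -> 0
  row 19 [10011]: clauses=FTFT -> 0
  row 20 [10100]: clauses=TTFT -> 0
  row 21 [10101]: clauses=TTFT -> 0
  row 22 [10110]: clauses=FTFT -> 0
  row 23 [10111]: clauses=FTFT -> 0
  row 24 [11000]: clauses=TTFT -> 0
  row 25 [11001]: clauses=TTFT -> 0
  row 26 [11010]: clauses=TTFT -> 0
  row 27 [11011]: clauses=TTFT -> 0
  row 28 [11100]: clauses=TFFT -> 0
  row 29 [11101]: clauses=TFFT -> 0
  row 30 [11110]: clauses=TTFT -> 0
  row 31 [11111]: clauses=TTFT -> 0
Full result column, 8 rows per line (x1,x2 fixed per line; x3,x4,x5 runs 000..111 left to right):
  rows 0-7 [x1,x2=00]: 10001100  (ones: 3)
  rows 8-15 [x1,x2=01]: 10100011  (ones: 4)
  rows 16-23 [x1,x2=10]: 00000000  (ones: 0)
  rows 24-31 [x1,x2=11]: 00000000  (ones: 0)
Satisfying assignments = 3+4+0+0 = 7

7


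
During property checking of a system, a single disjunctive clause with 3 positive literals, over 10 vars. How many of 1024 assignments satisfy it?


Step 1: Total=2^10=1024
Step 2: Unsat when all 3 false: 2^7=128
Step 3: Sat=1024-128=896

896


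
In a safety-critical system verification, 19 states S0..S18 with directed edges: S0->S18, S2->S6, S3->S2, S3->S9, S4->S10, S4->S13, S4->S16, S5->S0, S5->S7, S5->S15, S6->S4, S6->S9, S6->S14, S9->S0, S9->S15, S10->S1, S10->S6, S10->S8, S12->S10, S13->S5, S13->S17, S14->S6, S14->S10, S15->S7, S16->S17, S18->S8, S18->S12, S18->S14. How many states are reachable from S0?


BFS from S0:
  layer 0: {S0}
  layer 1: {S18}
  layer 2: {S8, S12, S14}
  layer 3: {S6, S10}
  layer 4: {S1, S4, S9}
  layer 5: {S13, S15, S16}
  layer 6: {S5, S7, S17}
Reachable set: {S0, S1, S4, S5, S6, S7, S8, S9, S10, S12, S13, S14, S15, S16, S17, S18}
Count = 16

16


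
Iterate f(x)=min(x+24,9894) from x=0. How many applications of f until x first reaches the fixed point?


Step 1: x=0, cap=9894, increment=24
Step 2: x grows by 24 each step until capped at 9894; fixed point is x=9894
Step 3: iterations = ceil(9894/24) = 413

413


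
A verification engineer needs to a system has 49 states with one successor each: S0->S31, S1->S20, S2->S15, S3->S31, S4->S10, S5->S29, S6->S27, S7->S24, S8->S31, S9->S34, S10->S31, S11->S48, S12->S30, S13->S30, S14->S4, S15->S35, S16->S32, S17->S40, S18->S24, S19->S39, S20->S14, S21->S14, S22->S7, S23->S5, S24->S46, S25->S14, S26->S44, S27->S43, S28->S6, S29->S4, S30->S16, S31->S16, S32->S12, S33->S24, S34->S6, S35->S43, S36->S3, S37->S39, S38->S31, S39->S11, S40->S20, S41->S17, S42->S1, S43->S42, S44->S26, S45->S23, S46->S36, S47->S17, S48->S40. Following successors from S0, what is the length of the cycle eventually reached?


Trace from S0 until a state repeats:
  S0 -> S31 -> S16 -> S32 -> S12 -> S30 -> S16
S16 first seen at step 2, revisited at step 6.
Cycle length = 6 - 2 = 4

4


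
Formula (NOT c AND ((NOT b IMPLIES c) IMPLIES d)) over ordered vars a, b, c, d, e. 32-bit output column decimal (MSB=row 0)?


Formula: (NOT c AND ((NOT b IMPLIES c) IMPLIES d)) over a, b, c, d, e (32 rows)
Evaluate each row (bits = a,b,c,d,e, MSB first):
  row 0 [00000]: (NOT 0 AND ((NOT 0 IMPLIES 0) IMPLIES 0)) -> 1
  row 1 [00001]: (NOT 0 AND ((NOT 0 IMPLIES 0) IMPLIES 0)) -> 1
  row 2 [00010]: (NOT 0 AND ((NOT 0 IMPLIES 0) IMPLIES 1)) -> 1
  row 3 [00011]: (NOT 0 AND ((NOT 0 IMPLIES 0) IMPLIES 1)) -> 1
  row 4 [00100]: (NOT 1 AND ((NOT 0 IMPLIES 1) IMPLIES 0)) -> 0
  row 5 [00101]: (NOT 1 AND ((NOT 0 IMPLIES 1) IMPLIES 0)) -> 0
  row 6 [00110]: (NOT 1 AND ((NOT 0 IMPLIES 1) IMPLIES 1)) -> 0
  row 7 [00111]: (NOT 1 AND ((NOT 0 IMPLIES 1) IMPLIES 1)) -> 0
  row 8 [01000]: (NOT 0 AND ((NOT 1 IMPLIES 0) IMPLIES 0)) -> 0
  row 9 [01001]: (NOT 0 AND ((NOT 1 IMPLIES 0) IMPLIES 0)) -> 0
  row 10 [01010]: (NOT 0 AND ((NOT 1 IMPLIES 0) IMPLIES 1)) -> 1
  row 11 [01011]: (NOT 0 AND ((NOT 1 IMPLIES 0) IMPLIES 1)) -> 1
  row 12 [01100]: (NOT 1 AND ((NOT 1 IMPLIES 1) IMPLIES 0)) -> 0
  row 13 [01101]: (NOT 1 AND ((NOT 1 IMPLIES 1) IMPLIES 0)) -> 0
  row 14 [01110]: (NOT 1 AND ((NOT 1 IMPLIES 1) IMPLIES 1)) -> 0
  row 15 [01111]: (NOT 1 AND ((NOT 1 IMPLIES 1) IMPLIES 1)) -> 0
  row 16 [10000]: (NOT 0 AND ((NOT 0 IMPLIES 0) IMPLIES 0)) -> 1
  row 17 [10001]: (NOT 0 AND ((NOT 0 IMPLIES 0) IMPLIES 0)) -> 1
  row 18 [10010]: (NOT 0 AND ((NOT 0 IMPLIES 0) IMPLIES 1)) -> 1
  row 19 [10011]: (NOT 0 AND ((NOT 0 IMPLIES 0) IMPLIES 1)) -> 1
  row 20 [10100]: (NOT 1 AND ((NOT 0 IMPLIES 1) IMPLIES 0)) -> 0
  row 21 [10101]: (NOT 1 AND ((NOT 0 IMPLIES 1) IMPLIES 0)) -> 0
  row 22 [10110]: (NOT 1 AND ((NOT 0 IMPLIES 1) IMPLIES 1)) -> 0
  row 23 [10111]: (NOT 1 AND ((NOT 0 IMPLIES 1) IMPLIES 1)) -> 0
  row 24 [11000]: (NOT 0 AND ((NOT 1 IMPLIES 0) IMPLIES 0)) -> 0
  row 25 [11001]: (NOT 0 AND ((NOT 1 IMPLIES 0) IMPLIES 0)) -> 0
  row 26 [11010]: (NOT 0 AND ((NOT 1 IMPLIES 0) IMPLIES 1)) -> 1
  row 27 [11011]: (NOT 0 AND ((NOT 1 IMPLIES 0) IMPLIES 1)) -> 1
  row 28 [11100]: (NOT 1 AND ((NOT 1 IMPLIES 1) IMPLIES 0)) -> 0
  row 29 [11101]: (NOT 1 AND ((NOT 1 IMPLIES 1) IMPLIES 0)) -> 0
  row 30 [11110]: (NOT 1 AND ((NOT 1 IMPLIES 1) IMPLIES 1)) -> 0
  row 31 [11111]: (NOT 1 AND ((NOT 1 IMPLIES 1) IMPLIES 1)) -> 0
Full result column, 4 rows per line (a,b,c fixed per line; d,e runs 00..11 left to right):
  rows 0-3 [a,b,c=000]: 1111  = hex F
  rows 4-7 [a,b,c=001]: 0000  = hex 0
  rows 8-11 [a,b,c=010]: 0011  = hex 3
  rows 12-15 [a,b,c=011]: 0000  = hex 0
  rows 16-19 [a,b,c=100]: 1111  = hex F
  rows 20-23 [a,b,c=101]: 0000  = hex 0
  rows 24-27 [a,b,c=110]: 0011  = hex 3
  rows 28-31 [a,b,c=111]: 0000  = hex 0
Output column (row 0 .. row 31) = 11110000001100001111000000110000
Output column grouped in 4s = 1111 0000 0011 0000 1111 0000 0011 0000 = 0xF030F030
Convert to decimal digit by digit (value = value*16 + digit):
  F -> 15
  15*16 + 0 = 240
  240*16 + 3 = 3843
  3843*16 + 0 = 61488
  61488*16 + 15 (F) = 983823
  983823*16 + 0 = 15741168
  15741168*16 + 3 = 251858691
  251858691*16 + 0 = 4029739056
Decimal = 4029739056

4029739056


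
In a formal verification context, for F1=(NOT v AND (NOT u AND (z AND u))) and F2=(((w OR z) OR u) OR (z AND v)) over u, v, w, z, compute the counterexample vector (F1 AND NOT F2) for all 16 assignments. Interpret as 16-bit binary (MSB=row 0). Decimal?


F1 = (NOT v AND (NOT u AND (z AND u)))
F2 = (((w OR z) OR u) OR (z AND v))
Counterexample to F1=>F2 is where F1=1 and F2=0.
Evaluate each row (bits = u,v,w,z, MSB first):
  row 0 [0000]: F1=0 F2=0 -> F1&~F2 -> 0
  row 1 [0001]: F1=0 F2=1 -> F1&~F2 -> 0
  row 2 [0010]: F1=0 F2=1 -> F1&~F2 -> 0
  row 3 [0011]: F1=0 F2=1 -> F1&~F2 -> 0
  row 4 [0100]: F1=0 F2=0 -> F1&~F2 -> 0
  row 5 [0101]: F1=0 F2=1 -> F1&~F2 -> 0
  row 6 [0110]: F1=0 F2=1 -> F1&~F2 -> 0
  row 7 [0111]: F1=0 F2=1 -> F1&~F2 -> 0
  row 8 [1000]: F1=0 F2=1 -> F1&~F2 -> 0
  row 9 [1001]: F1=0 F2=1 -> F1&~F2 -> 0
  row 10 [1010]: F1=0 F2=1 -> F1&~F2 -> 0
  row 11 [1011]: F1=0 F2=1 -> F1&~F2 -> 0
  row 12 [1100]: F1=0 F2=1 -> F1&~F2 -> 0
  row 13 [1101]: F1=0 F2=1 -> F1&~F2 -> 0
  row 14 [1110]: F1=0 F2=1 -> F1&~F2 -> 0
  row 15 [1111]: F1=0 F2=1 -> F1&~F2 -> 0
Full result column, 4 rows per line (u,v fixed per line; w,z runs 00..11 left to right):
  rows 0-3 [u,v=00]: 0000  = hex 0
  rows 4-7 [u,v=01]: 0000  = hex 0
  rows 8-11 [u,v=10]: 0000  = hex 0
  rows 12-15 [u,v=11]: 0000  = hex 0
Counterexample vector (row 0 .. row 15) = 0000000000000000
Output column grouped in 4s = 0000 0000 0000 0000 = 0x0000
Convert to decimal digit by digit (value = value*16 + digit):
  0 -> 0
  0*16 + 0 = 0
  0*16 + 0 = 0
  0*16 + 0 = 0
Decimal = 0

0


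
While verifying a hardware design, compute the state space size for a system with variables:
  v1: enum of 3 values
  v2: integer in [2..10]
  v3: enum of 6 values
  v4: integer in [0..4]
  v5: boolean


State space = product of domain sizes of all variables.
Domain sizes:
  v1 (enum of 3 values): 3
  v2 (integer in [2..10]): 9
  v3 (enum of 6 values): 6
  v4 (integer in [0..4]): 5
  v5 (boolean): 2
Product = 3 * 9 * 6 * 5 * 2 = 1620

1620


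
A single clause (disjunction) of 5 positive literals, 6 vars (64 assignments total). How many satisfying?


Step 1: Total=2^6=64
Step 2: Unsat when all 5 false: 2^1=2
Step 3: Sat=64-2=62

62


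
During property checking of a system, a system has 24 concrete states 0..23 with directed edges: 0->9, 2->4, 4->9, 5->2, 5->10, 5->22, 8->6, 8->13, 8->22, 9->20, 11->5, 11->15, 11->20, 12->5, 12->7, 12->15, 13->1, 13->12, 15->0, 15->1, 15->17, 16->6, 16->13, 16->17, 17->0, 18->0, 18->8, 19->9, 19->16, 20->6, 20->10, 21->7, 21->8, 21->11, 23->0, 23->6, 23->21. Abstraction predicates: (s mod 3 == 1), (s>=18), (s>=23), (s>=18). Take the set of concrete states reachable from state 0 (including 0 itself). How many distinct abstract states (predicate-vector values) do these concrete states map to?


BFS from 0:
Concrete reachable: {0, 6, 9, 10, 20}
Abstract via predicates (s mod 3 == 1), (s>=18), (s>=23), (s>=18):
  (0,0,0,0) <- {0, 6, 9}
  (0,1,0,1) <- {20}
  (1,0,0,0) <- {10}
Distinct abstract states = 3

3


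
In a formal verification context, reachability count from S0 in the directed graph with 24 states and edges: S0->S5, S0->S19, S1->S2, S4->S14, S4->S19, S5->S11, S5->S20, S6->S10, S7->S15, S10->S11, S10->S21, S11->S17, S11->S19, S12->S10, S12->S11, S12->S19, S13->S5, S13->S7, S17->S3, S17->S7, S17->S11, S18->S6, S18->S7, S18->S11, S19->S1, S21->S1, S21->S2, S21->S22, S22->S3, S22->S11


BFS from S0:
  layer 0: {S0}
  layer 1: {S5, S19}
  layer 2: {S1, S11, S20}
  layer 3: {S2, S17}
  layer 4: {S3, S7}
  layer 5: {S15}
Reachable set: {S0, S1, S2, S3, S5, S7, S11, S15, S17, S19, S20}
Count = 11

11


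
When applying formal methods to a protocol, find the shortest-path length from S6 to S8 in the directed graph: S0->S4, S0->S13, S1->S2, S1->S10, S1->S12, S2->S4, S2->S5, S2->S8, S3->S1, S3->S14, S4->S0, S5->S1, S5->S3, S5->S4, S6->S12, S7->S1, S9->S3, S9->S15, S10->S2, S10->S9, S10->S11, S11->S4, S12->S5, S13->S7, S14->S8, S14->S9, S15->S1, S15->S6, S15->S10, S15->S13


BFS layer-by-layer from S6:
  dist 0: {S6}
  dist 1: {S12}
  dist 2: {S5}
  dist 3: {S1, S3, S4}
  dist 4: {S0, S2, S10, S14}
  dist 5: {S8, S9, S11, S13}
  -> S8 reached at distance 5
Shortest path length = 5

5


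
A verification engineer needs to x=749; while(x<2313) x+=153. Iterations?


Step 1: x goes from 749 toward 2313 by 153; the body runs while x<2313, so iterations = ceil((bound-start)/step)
Step 2: Distance=1564
Step 3: ceil(1564/153)=11

11


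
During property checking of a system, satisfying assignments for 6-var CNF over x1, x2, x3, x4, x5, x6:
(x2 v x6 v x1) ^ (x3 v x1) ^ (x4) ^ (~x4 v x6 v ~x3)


CNF with 4 clauses over 6 vars (64 assignments).
An assignment satisfies CNF iff every clause has >=1 true literal.
Check each row (bits = x1,x2,x3,x4,x5,x6; clause T/F shown):
  row 0 [000000]: clauses=FFFT -> 0
  row 1 [000001]: clauses=TFFT -> 0
  row 2 [000010]: clauses=FFFT -> 0
  row 3 [000011]: clauses=TFFT -> 0
  row 4 [000100]: clauses=FFTT -> 0
  (every remaining row is evaluated the same way; all 64 results are listed next)
Full result column, 8 rows per line (x1,x2,x3 fixed per line; x4,x5,x6 runs 000..111 left to right):
  rows 0-7 [x1,x2,x3=000]: 00000000  (ones: 0)
  rows 8-15 [x1,x2,x3=001]: 00000101  (ones: 2)
  rows 16-23 [x1,x2,x3=010]: 00000000  (ones: 0)
  rows 24-31 [x1,x2,x3=011]: 00000101  (ones: 2)
  rows 32-39 [x1,x2,x3=100]: 00001111  (ones: 4)
  rows 40-47 [x1,x2,x3=101]: 00000101  (ones: 2)
  rows 48-55 [x1,x2,x3=110]: 00001111  (ones: 4)
  rows 56-63 [x1,x2,x3=111]: 00000101  (ones: 2)
Satisfying assignments = 0+2+0+2+4+2+4+2 = 16

16


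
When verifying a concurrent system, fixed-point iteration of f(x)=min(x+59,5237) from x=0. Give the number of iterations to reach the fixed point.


Step 1: x=0, cap=5237, increment=59
Step 2: x grows by 59 each step until capped at 5237; fixed point is x=5237
Step 3: iterations = ceil(5237/59) = 89

89


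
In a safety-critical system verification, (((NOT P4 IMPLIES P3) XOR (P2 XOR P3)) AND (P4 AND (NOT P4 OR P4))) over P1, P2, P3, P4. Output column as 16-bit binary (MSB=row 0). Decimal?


Formula: (((NOT P4 IMPLIES P3) XOR (P2 XOR P3)) AND (P4 AND (NOT P4 OR P4))) over P1, P2, P3, P4 (16 rows)
Evaluate each row (bits = P1,P2,P3,P4, MSB first):
  row 0 [0000]: (((NOT 0 IMPLIES 0) XOR (0 XOR 0)) AND (0 AND (NOT 0 OR 0))) -> 0
  row 1 [0001]: (((NOT 1 IMPLIES 0) XOR (0 XOR 0)) AND (1 AND (NOT 1 OR 1))) -> 1
  row 2 [0010]: (((NOT 0 IMPLIES 1) XOR (0 XOR 1)) AND (0 AND (NOT 0 OR 0))) -> 0
  row 3 [0011]: (((NOT 1 IMPLIES 1) XOR (0 XOR 1)) AND (1 AND (NOT 1 OR 1))) -> 0
  row 4 [0100]: (((NOT 0 IMPLIES 0) XOR (1 XOR 0)) AND (0 AND (NOT 0 OR 0))) -> 0
  row 5 [0101]: (((NOT 1 IMPLIES 0) XOR (1 XOR 0)) AND (1 AND (NOT 1 OR 1))) -> 0
  row 6 [0110]: (((NOT 0 IMPLIES 1) XOR (1 XOR 1)) AND (0 AND (NOT 0 OR 0))) -> 0
  row 7 [0111]: (((NOT 1 IMPLIES 1) XOR (1 XOR 1)) AND (1 AND (NOT 1 OR 1))) -> 1
  row 8 [1000]: (((NOT 0 IMPLIES 0) XOR (0 XOR 0)) AND (0 AND (NOT 0 OR 0))) -> 0
  row 9 [1001]: (((NOT 1 IMPLIES 0) XOR (0 XOR 0)) AND (1 AND (NOT 1 OR 1))) -> 1
  row 10 [1010]: (((NOT 0 IMPLIES 1) XOR (0 XOR 1)) AND (0 AND (NOT 0 OR 0))) -> 0
  row 11 [1011]: (((NOT 1 IMPLIES 1) XOR (0 XOR 1)) AND (1 AND (NOT 1 OR 1))) -> 0
  row 12 [1100]: (((NOT 0 IMPLIES 0) XOR (1 XOR 0)) AND (0 AND (NOT 0 OR 0))) -> 0
  row 13 [1101]: (((NOT 1 IMPLIES 0) XOR (1 XOR 0)) AND (1 AND (NOT 1 OR 1))) -> 0
  row 14 [1110]: (((NOT 0 IMPLIES 1) XOR (1 XOR 1)) AND (0 AND (NOT 0 OR 0))) -> 0
  row 15 [1111]: (((NOT 1 IMPLIES 1) XOR (1 XOR 1)) AND (1 AND (NOT 1 OR 1))) -> 1
Full result column, 4 rows per line (P1,P2 fixed per line; P3,P4 runs 00..11 left to right):
  rows 0-3 [P1,P2=00]: 0100  = hex 4
  rows 4-7 [P1,P2=01]: 0001  = hex 1
  rows 8-11 [P1,P2=10]: 0100  = hex 4
  rows 12-15 [P1,P2=11]: 0001  = hex 1
Output column (row 0 .. row 15) = 0100000101000001
Output column grouped in 4s = 0100 0001 0100 0001 = 0x4141
Convert to decimal digit by digit (value = value*16 + digit):
  4 -> 4
  4*16 + 1 = 65
  65*16 + 4 = 1044
  1044*16 + 1 = 16705
Decimal = 16705

16705


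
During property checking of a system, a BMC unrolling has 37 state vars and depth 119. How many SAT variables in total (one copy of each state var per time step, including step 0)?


BMC unrolls to depth k, creating one copy of each state var for steps 0..k.
Step count = 119 + 1 = 120 (steps 0 through 119)
Vars per step = 37
Total = 37 * 120 = 4440

4440


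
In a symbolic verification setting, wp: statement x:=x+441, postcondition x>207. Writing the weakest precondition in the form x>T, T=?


Formula: wp(x:=E, P) = P[E/x] (substitute E for x in postcondition)
Step 1: Postcondition: x>207
Step 2: Substitute x+441 for x: x+441>207
Step 3: Solve for x: x > 207-441 = -234

-234


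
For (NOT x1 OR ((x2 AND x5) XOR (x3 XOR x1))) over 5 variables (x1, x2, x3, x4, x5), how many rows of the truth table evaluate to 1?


Formula: (NOT x1 OR ((x2 AND x5) XOR (x3 XOR x1))) over 5 vars (32 rows)
Evaluate each row (x1, x2, x3, x4, x5 as bits, MSB first):
  row 0 [00000]: (NOT 0 OR ((0 AND 0) XOR (0 XOR 0))) -> 1
  row 1 [00001]: (NOT 0 OR ((0 AND 1) XOR (0 XOR 0))) -> 1
  row 2 [00010]: (NOT 0 OR ((0 AND 0) XOR (0 XOR 0))) -> 1
  row 3 [00011]: (NOT 0 OR ((0 AND 1) XOR (0 XOR 0))) -> 1
  row 4 [00100]: (NOT 0 OR ((0 AND 0) XOR (1 XOR 0))) -> 1
  row 5 [00101]: (NOT 0 OR ((0 AND 1) XOR (1 XOR 0))) -> 1
  row 6 [00110]: (NOT 0 OR ((0 AND 0) XOR (1 XOR 0))) -> 1
  row 7 [00111]: (NOT 0 OR ((0 AND 1) XOR (1 XOR 0))) -> 1
  row 8 [01000]: (NOT 0 OR ((1 AND 0) XOR (0 XOR 0))) -> 1
  row 9 [01001]: (NOT 0 OR ((1 AND 1) XOR (0 XOR 0))) -> 1
  row 10 [01010]: (NOT 0 OR ((1 AND 0) XOR (0 XOR 0))) -> 1
  row 11 [01011]: (NOT 0 OR ((1 AND 1) XOR (0 XOR 0))) -> 1
  row 12 [01100]: (NOT 0 OR ((1 AND 0) XOR (1 XOR 0))) -> 1
  row 13 [01101]: (NOT 0 OR ((1 AND 1) XOR (1 XOR 0))) -> 1
  row 14 [01110]: (NOT 0 OR ((1 AND 0) XOR (1 XOR 0))) -> 1
  row 15 [01111]: (NOT 0 OR ((1 AND 1) XOR (1 XOR 0))) -> 1
  row 16 [10000]: (NOT 1 OR ((0 AND 0) XOR (0 XOR 1))) -> 1
  row 17 [10001]: (NOT 1 OR ((0 AND 1) XOR (0 XOR 1))) -> 1
  row 18 [10010]: (NOT 1 OR ((0 AND 0) XOR (0 XOR 1))) -> 1
  row 19 [10011]: (NOT 1 OR ((0 AND 1) XOR (0 XOR 1))) -> 1
  row 20 [10100]: (NOT 1 OR ((0 AND 0) XOR (1 XOR 1))) -> 0
  row 21 [10101]: (NOT 1 OR ((0 AND 1) XOR (1 XOR 1))) -> 0
  row 22 [10110]: (NOT 1 OR ((0 AND 0) XOR (1 XOR 1))) -> 0
  row 23 [10111]: (NOT 1 OR ((0 AND 1) XOR (1 XOR 1))) -> 0
  row 24 [11000]: (NOT 1 OR ((1 AND 0) XOR (0 XOR 1))) -> 1
  row 25 [11001]: (NOT 1 OR ((1 AND 1) XOR (0 XOR 1))) -> 0
  row 26 [11010]: (NOT 1 OR ((1 AND 0) XOR (0 XOR 1))) -> 1
  row 27 [11011]: (NOT 1 OR ((1 AND 1) XOR (0 XOR 1))) -> 0
  row 28 [11100]: (NOT 1 OR ((1 AND 0) XOR (1 XOR 1))) -> 0
  row 29 [11101]: (NOT 1 OR ((1 AND 1) XOR (1 XOR 1))) -> 1
  row 30 [11110]: (NOT 1 OR ((1 AND 0) XOR (1 XOR 1))) -> 0
  row 31 [11111]: (NOT 1 OR ((1 AND 1) XOR (1 XOR 1))) -> 1
Full result column, 8 rows per line (x1,x2 fixed per line; x3,x4,x5 runs 000..111 left to right):
  rows 0-7 [x1,x2=00]: 11111111  (ones: 8)
  rows 8-15 [x1,x2=01]: 11111111  (ones: 8)
  rows 16-23 [x1,x2=10]: 11110000  (ones: 4)
  rows 24-31 [x1,x2=11]: 10100101  (ones: 4)
Count of 1-rows = 8+8+4+4 = 24

24


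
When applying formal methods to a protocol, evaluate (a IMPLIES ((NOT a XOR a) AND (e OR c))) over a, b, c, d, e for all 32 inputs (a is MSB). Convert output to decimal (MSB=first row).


Formula: (a IMPLIES ((NOT a XOR a) AND (e OR c))) over a, b, c, d, e (32 rows)
Evaluate each row (bits = a,b,c,d,e, MSB first):
  row 0 [00000]: (0 IMPLIES ((NOT 0 XOR 0) AND (0 OR 0))) -> 1
  row 1 [00001]: (0 IMPLIES ((NOT 0 XOR 0) AND (1 OR 0))) -> 1
  row 2 [00010]: (0 IMPLIES ((NOT 0 XOR 0) AND (0 OR 0))) -> 1
  row 3 [00011]: (0 IMPLIES ((NOT 0 XOR 0) AND (1 OR 0))) -> 1
  row 4 [00100]: (0 IMPLIES ((NOT 0 XOR 0) AND (0 OR 1))) -> 1
  row 5 [00101]: (0 IMPLIES ((NOT 0 XOR 0) AND (1 OR 1))) -> 1
  row 6 [00110]: (0 IMPLIES ((NOT 0 XOR 0) AND (0 OR 1))) -> 1
  row 7 [00111]: (0 IMPLIES ((NOT 0 XOR 0) AND (1 OR 1))) -> 1
  row 8 [01000]: (0 IMPLIES ((NOT 0 XOR 0) AND (0 OR 0))) -> 1
  row 9 [01001]: (0 IMPLIES ((NOT 0 XOR 0) AND (1 OR 0))) -> 1
  row 10 [01010]: (0 IMPLIES ((NOT 0 XOR 0) AND (0 OR 0))) -> 1
  row 11 [01011]: (0 IMPLIES ((NOT 0 XOR 0) AND (1 OR 0))) -> 1
  row 12 [01100]: (0 IMPLIES ((NOT 0 XOR 0) AND (0 OR 1))) -> 1
  row 13 [01101]: (0 IMPLIES ((NOT 0 XOR 0) AND (1 OR 1))) -> 1
  row 14 [01110]: (0 IMPLIES ((NOT 0 XOR 0) AND (0 OR 1))) -> 1
  row 15 [01111]: (0 IMPLIES ((NOT 0 XOR 0) AND (1 OR 1))) -> 1
  row 16 [10000]: (1 IMPLIES ((NOT 1 XOR 1) AND (0 OR 0))) -> 0
  row 17 [10001]: (1 IMPLIES ((NOT 1 XOR 1) AND (1 OR 0))) -> 1
  row 18 [10010]: (1 IMPLIES ((NOT 1 XOR 1) AND (0 OR 0))) -> 0
  row 19 [10011]: (1 IMPLIES ((NOT 1 XOR 1) AND (1 OR 0))) -> 1
  row 20 [10100]: (1 IMPLIES ((NOT 1 XOR 1) AND (0 OR 1))) -> 1
  row 21 [10101]: (1 IMPLIES ((NOT 1 XOR 1) AND (1 OR 1))) -> 1
  row 22 [10110]: (1 IMPLIES ((NOT 1 XOR 1) AND (0 OR 1))) -> 1
  row 23 [10111]: (1 IMPLIES ((NOT 1 XOR 1) AND (1 OR 1))) -> 1
  row 24 [11000]: (1 IMPLIES ((NOT 1 XOR 1) AND (0 OR 0))) -> 0
  row 25 [11001]: (1 IMPLIES ((NOT 1 XOR 1) AND (1 OR 0))) -> 1
  row 26 [11010]: (1 IMPLIES ((NOT 1 XOR 1) AND (0 OR 0))) -> 0
  row 27 [11011]: (1 IMPLIES ((NOT 1 XOR 1) AND (1 OR 0))) -> 1
  row 28 [11100]: (1 IMPLIES ((NOT 1 XOR 1) AND (0 OR 1))) -> 1
  row 29 [11101]: (1 IMPLIES ((NOT 1 XOR 1) AND (1 OR 1))) -> 1
  row 30 [11110]: (1 IMPLIES ((NOT 1 XOR 1) AND (0 OR 1))) -> 1
  row 31 [11111]: (1 IMPLIES ((NOT 1 XOR 1) AND (1 OR 1))) -> 1
Full result column, 4 rows per line (a,b,c fixed per line; d,e runs 00..11 left to right):
  rows 0-3 [a,b,c=000]: 1111  = hex F
  rows 4-7 [a,b,c=001]: 1111  = hex F
  rows 8-11 [a,b,c=010]: 1111  = hex F
  rows 12-15 [a,b,c=011]: 1111  = hex F
  rows 16-19 [a,b,c=100]: 0101  = hex 5
  rows 20-23 [a,b,c=101]: 1111  = hex F
  rows 24-27 [a,b,c=110]: 0101  = hex 5
  rows 28-31 [a,b,c=111]: 1111  = hex F
Output column (row 0 .. row 31) = 11111111111111110101111101011111
Output column grouped in 4s = 1111 1111 1111 1111 0101 1111 0101 1111 = 0xFFFF5F5F
Convert to decimal digit by digit (value = value*16 + digit):
  F -> 15
  15*16 + 15 (F) = 255
  255*16 + 15 (F) = 4095
  4095*16 + 15 (F) = 65535
  65535*16 + 5 = 1048565
  1048565*16 + 15 (F) = 16777055
  16777055*16 + 5 = 268432885
  268432885*16 + 15 (F) = 4294926175
Decimal = 4294926175

4294926175


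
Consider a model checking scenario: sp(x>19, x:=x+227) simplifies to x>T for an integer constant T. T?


Formula: sp(P, x:=E) = exists old_x. (x = E[old_x/x]) AND P[old_x/x] (old_x is the value of x before the assignment; eliminate old_x by solving x = E[old_x/x] for old_x)
Step 1: Precondition P: x>19, i.e. old_x > 19
Step 2: Assignment gives x = old_x + 227, so old_x = x - 227
Step 3: Substitute into P: x - 227 > 19
Step 4: Simplify: x > 19+227 = 246

246


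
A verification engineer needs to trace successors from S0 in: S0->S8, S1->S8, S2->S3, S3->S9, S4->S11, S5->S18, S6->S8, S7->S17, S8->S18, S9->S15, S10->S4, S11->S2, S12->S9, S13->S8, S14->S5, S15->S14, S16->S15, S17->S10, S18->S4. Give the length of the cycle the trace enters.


Trace from S0 until a state repeats:
  S0 -> S8 -> S18 -> S4 -> S11 -> S2 -> S3 -> S9 -> S15 -> S14 -> S5 -> S18
S18 first seen at step 2, revisited at step 11.
Cycle length = 11 - 2 = 9

9


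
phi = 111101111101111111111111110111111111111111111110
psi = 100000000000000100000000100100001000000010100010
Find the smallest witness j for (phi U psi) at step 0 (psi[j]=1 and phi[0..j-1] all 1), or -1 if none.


(phi U psi) at 0: need smallest j with psi[j]=1 and phi[i]=1 for all i in [0,j).
Scan from step 0:
  step 0: psi=1 and phi held for [0,0) -> witness found
Witness step = 0

0


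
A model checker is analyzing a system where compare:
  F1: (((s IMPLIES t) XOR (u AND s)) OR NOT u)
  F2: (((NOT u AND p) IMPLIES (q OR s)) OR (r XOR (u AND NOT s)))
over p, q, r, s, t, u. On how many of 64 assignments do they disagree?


F1 = (((s IMPLIES t) XOR (u AND s)) OR NOT u)
F2 = (((NOT u AND p) IMPLIES (q OR s)) OR (r XOR (u AND NOT s)))
Evaluate both on each of 64 rows (bits = p,q,r,s,t,u):
  row 0 [000000]: F1=1 F2=1 -> 0
  row 1 [000001]: F1=1 F2=1 -> 0
  row 2 [000010]: F1=1 F2=1 -> 0
  row 3 [000011]: F1=1 F2=1 -> 0
  row 4 [000100]: F1=1 F2=1 -> 0
  (every remaining row is evaluated the same way; all 64 results are listed next)
Full result column, 8 rows per line (p,q,r fixed per line; s,t,u runs 000..111 left to right):
  rows 0-7 [p,q,r=000]: 00000001  (ones: 1)
  rows 8-15 [p,q,r=001]: 00000001  (ones: 1)
  rows 16-23 [p,q,r=010]: 00000001  (ones: 1)
  rows 24-31 [p,q,r=011]: 00000001  (ones: 1)
  rows 32-39 [p,q,r=100]: 10100001  (ones: 3)
  rows 40-47 [p,q,r=101]: 00000001  (ones: 1)
  rows 48-55 [p,q,r=110]: 00000001  (ones: 1)
  rows 56-63 [p,q,r=111]: 00000001  (ones: 1)
Disagreements = 1+1+1+1+3+1+1+1 = 10

10


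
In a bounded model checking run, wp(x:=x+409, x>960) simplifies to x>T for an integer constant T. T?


Formula: wp(x:=E, P) = P[E/x] (substitute E for x in postcondition)
Step 1: Postcondition: x>960
Step 2: Substitute x+409 for x: x+409>960
Step 3: Solve for x: x > 960-409 = 551

551


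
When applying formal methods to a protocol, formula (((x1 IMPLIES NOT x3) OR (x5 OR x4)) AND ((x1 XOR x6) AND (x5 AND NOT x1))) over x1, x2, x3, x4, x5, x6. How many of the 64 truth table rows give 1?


Formula: (((x1 IMPLIES NOT x3) OR (x5 OR x4)) AND ((x1 XOR x6) AND (x5 AND NOT x1))) over 6 vars (64 rows)
Evaluate each row (x1, x2, x3, x4, x5, x6 as bits, MSB first):
  row 0 [000000]: (((0 IMPLIES NOT 0) OR (0 OR 0)) AND ((0 XOR 0) AND (0 AND NOT 0))) -> 0
  row 1 [000001]: (((0 IMPLIES NOT 0) OR (0 OR 0)) AND ((0 XOR 1) AND (0 AND NOT 0))) -> 0
  row 2 [000010]: (((0 IMPLIES NOT 0) OR (1 OR 0)) AND ((0 XOR 0) AND (1 AND NOT 0))) -> 0
  row 3 [000011]: (((0 IMPLIES NOT 0) OR (1 OR 0)) AND ((0 XOR 1) AND (1 AND NOT 0))) -> 1
  row 4 [000100]: (((0 IMPLIES NOT 0) OR (0 OR 1)) AND ((0 XOR 0) AND (0 AND NOT 0))) -> 0
  (every remaining row is evaluated the same way; all 64 results are listed next)
Full result column, 8 rows per line (x1,x2,x3 fixed per line; x4,x5,x6 runs 000..111 left to right):
  rows 0-7 [x1,x2,x3=000]: 00010001  (ones: 2)
  rows 8-15 [x1,x2,x3=001]: 00010001  (ones: 2)
  rows 16-23 [x1,x2,x3=010]: 00010001  (ones: 2)
  rows 24-31 [x1,x2,x3=011]: 00010001  (ones: 2)
  rows 32-39 [x1,x2,x3=100]: 00000000  (ones: 0)
  rows 40-47 [x1,x2,x3=101]: 00000000  (ones: 0)
  rows 48-55 [x1,x2,x3=110]: 00000000  (ones: 0)
  rows 56-63 [x1,x2,x3=111]: 00000000  (ones: 0)
Count of 1-rows = 2+2+2+2+0+0+0+0 = 8

8


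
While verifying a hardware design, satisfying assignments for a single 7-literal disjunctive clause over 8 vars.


Step 1: Total=2^8=256
Step 2: Unsat when all 7 false: 2^1=2
Step 3: Sat=256-2=254

254


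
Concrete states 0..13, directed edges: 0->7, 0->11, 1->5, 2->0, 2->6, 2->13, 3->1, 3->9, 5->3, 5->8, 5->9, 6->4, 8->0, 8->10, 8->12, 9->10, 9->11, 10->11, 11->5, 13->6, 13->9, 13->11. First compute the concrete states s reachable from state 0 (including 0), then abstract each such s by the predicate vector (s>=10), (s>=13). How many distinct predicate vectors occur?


BFS from 0:
Concrete reachable: {0, 1, 3, 5, 7, 8, 9, 10, 11, 12}
Abstract via predicates (s>=10), (s>=13):
  (0,0) <- {0, 1, 3, 5, 7, 8, 9}
  (1,0) <- {10, 11, 12}
Distinct abstract states = 2

2


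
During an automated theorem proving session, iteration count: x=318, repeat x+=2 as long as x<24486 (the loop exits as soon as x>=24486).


Step 1: x goes from 318 toward 24486 by 2; the body runs while x<24486, so iterations = ceil((bound-start)/step)
Step 2: Distance=24168
Step 3: ceil(24168/2)=12084

12084


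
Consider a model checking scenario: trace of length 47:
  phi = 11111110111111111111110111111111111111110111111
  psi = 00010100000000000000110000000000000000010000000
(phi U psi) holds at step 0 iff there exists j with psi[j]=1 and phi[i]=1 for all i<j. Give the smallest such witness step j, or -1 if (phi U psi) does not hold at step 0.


(phi U psi) at 0: need smallest j with psi[j]=1 and phi[i]=1 for all i in [0,j).
Scan from step 0:
  step 0: phi=1, psi=0 -> continue
  step 1: phi=1, psi=0 -> continue
  step 2: phi=1, psi=0 -> continue
  step 3: psi=1 and phi held for [0,3) -> witness found
Witness step = 3

3


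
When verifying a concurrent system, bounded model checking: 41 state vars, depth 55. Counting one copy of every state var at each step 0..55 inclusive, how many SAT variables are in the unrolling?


BMC unrolls to depth k, creating one copy of each state var for steps 0..k.
Step count = 55 + 1 = 56 (steps 0 through 55)
Vars per step = 41
Total = 41 * 56 = 2296

2296


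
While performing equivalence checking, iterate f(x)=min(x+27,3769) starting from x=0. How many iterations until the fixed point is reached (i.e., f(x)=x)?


Step 1: x=0, cap=3769, increment=27
Step 2: x grows by 27 each step until capped at 3769; fixed point is x=3769
Step 3: iterations = ceil(3769/27) = 140

140


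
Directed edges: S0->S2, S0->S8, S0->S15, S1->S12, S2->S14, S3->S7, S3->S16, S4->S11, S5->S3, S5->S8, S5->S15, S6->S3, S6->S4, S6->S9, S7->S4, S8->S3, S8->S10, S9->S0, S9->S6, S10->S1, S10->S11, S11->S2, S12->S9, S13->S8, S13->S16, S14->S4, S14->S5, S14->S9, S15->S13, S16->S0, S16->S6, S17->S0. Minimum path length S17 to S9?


BFS layer-by-layer from S17:
  dist 0: {S17}
  dist 1: {S0}
  dist 2: {S2, S8, S15}
  dist 3: {S3, S10, S13, S14}
  dist 4: {S1, S4, S5, S7, S9, S11, S16}
  -> S9 reached at distance 4
Shortest path length = 4

4


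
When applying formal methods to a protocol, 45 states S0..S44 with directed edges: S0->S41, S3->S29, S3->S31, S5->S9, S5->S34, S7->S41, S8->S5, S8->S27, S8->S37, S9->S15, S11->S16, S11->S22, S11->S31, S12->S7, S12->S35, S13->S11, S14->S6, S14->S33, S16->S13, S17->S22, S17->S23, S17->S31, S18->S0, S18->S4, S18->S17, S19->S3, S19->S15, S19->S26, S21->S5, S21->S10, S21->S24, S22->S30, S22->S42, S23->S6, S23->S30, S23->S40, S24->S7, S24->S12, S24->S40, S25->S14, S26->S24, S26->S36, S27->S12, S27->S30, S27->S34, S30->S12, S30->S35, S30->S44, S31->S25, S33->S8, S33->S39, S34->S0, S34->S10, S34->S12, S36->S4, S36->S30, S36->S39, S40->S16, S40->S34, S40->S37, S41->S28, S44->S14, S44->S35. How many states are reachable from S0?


BFS from S0:
  layer 0: {S0}
  layer 1: {S41}
  layer 2: {S28}
Reachable set: {S0, S28, S41}
Count = 3

3


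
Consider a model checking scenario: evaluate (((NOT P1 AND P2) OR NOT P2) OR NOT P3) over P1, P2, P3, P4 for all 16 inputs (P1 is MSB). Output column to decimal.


Formula: (((NOT P1 AND P2) OR NOT P2) OR NOT P3) over P1, P2, P3, P4 (16 rows)
Evaluate each row (bits = P1,P2,P3,P4, MSB first):
  row 0 [0000]: (((NOT 0 AND 0) OR NOT 0) OR NOT 0) -> 1
  row 1 [0001]: (((NOT 0 AND 0) OR NOT 0) OR NOT 0) -> 1
  row 2 [0010]: (((NOT 0 AND 0) OR NOT 0) OR NOT 1) -> 1
  row 3 [0011]: (((NOT 0 AND 0) OR NOT 0) OR NOT 1) -> 1
  row 4 [0100]: (((NOT 0 AND 1) OR NOT 1) OR NOT 0) -> 1
  row 5 [0101]: (((NOT 0 AND 1) OR NOT 1) OR NOT 0) -> 1
  row 6 [0110]: (((NOT 0 AND 1) OR NOT 1) OR NOT 1) -> 1
  row 7 [0111]: (((NOT 0 AND 1) OR NOT 1) OR NOT 1) -> 1
  row 8 [1000]: (((NOT 1 AND 0) OR NOT 0) OR NOT 0) -> 1
  row 9 [1001]: (((NOT 1 AND 0) OR NOT 0) OR NOT 0) -> 1
  row 10 [1010]: (((NOT 1 AND 0) OR NOT 0) OR NOT 1) -> 1
  row 11 [1011]: (((NOT 1 AND 0) OR NOT 0) OR NOT 1) -> 1
  row 12 [1100]: (((NOT 1 AND 1) OR NOT 1) OR NOT 0) -> 1
  row 13 [1101]: (((NOT 1 AND 1) OR NOT 1) OR NOT 0) -> 1
  row 14 [1110]: (((NOT 1 AND 1) OR NOT 1) OR NOT 1) -> 0
  row 15 [1111]: (((NOT 1 AND 1) OR NOT 1) OR NOT 1) -> 0
Full result column, 4 rows per line (P1,P2 fixed per line; P3,P4 runs 00..11 left to right):
  rows 0-3 [P1,P2=00]: 1111  = hex F
  rows 4-7 [P1,P2=01]: 1111  = hex F
  rows 8-11 [P1,P2=10]: 1111  = hex F
  rows 12-15 [P1,P2=11]: 1100  = hex C
Output column (row 0 .. row 15) = 1111111111111100
Output column grouped in 4s = 1111 1111 1111 1100 = 0xFFFC
Convert to decimal digit by digit (value = value*16 + digit):
  F -> 15
  15*16 + 15 (F) = 255
  255*16 + 15 (F) = 4095
  4095*16 + 12 (C) = 65532
Decimal = 65532

65532


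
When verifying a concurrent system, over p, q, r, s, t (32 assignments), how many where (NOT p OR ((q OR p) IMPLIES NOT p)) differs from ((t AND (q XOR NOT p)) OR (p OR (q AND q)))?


F1 = (NOT p OR ((q OR p) IMPLIES NOT p))
F2 = ((t AND (q XOR NOT p)) OR (p OR (q AND q)))
Evaluate both on each of 32 rows (bits = p,q,r,s,t):
  row 0 [00000]: F1=1 F2=0 (differ) -> 1
  row 1 [00001]: F1=1 F2=1 -> 0
  row 2 [00010]: F1=1 F2=0 (differ) -> 1
  row 3 [00011]: F1=1 F2=1 -> 0
  row 4 [00100]: F1=1 F2=0 (differ) -> 1
  row 5 [00101]: F1=1 F2=1 -> 0
  row 6 [00110]: F1=1 F2=0 (differ) -> 1
  row 7 [00111]: F1=1 F2=1 -> 0
  row 8 [01000]: F1=1 F2=1 -> 0
  row 9 [01001]: F1=1 F2=1 -> 0
  row 10 [01010]: F1=1 F2=1 -> 0
  row 11 [01011]: F1=1 F2=1 -> 0
  row 12 [01100]: F1=1 F2=1 -> 0
  row 13 [01101]: F1=1 F2=1 -> 0
  row 14 [01110]: F1=1 F2=1 -> 0
  row 15 [01111]: F1=1 F2=1 -> 0
  row 16 [10000]: F1=0 F2=1 (differ) -> 1
  row 17 [10001]: F1=0 F2=1 (differ) -> 1
  row 18 [10010]: F1=0 F2=1 (differ) -> 1
  row 19 [10011]: F1=0 F2=1 (differ) -> 1
  row 20 [10100]: F1=0 F2=1 (differ) -> 1
  row 21 [10101]: F1=0 F2=1 (differ) -> 1
  row 22 [10110]: F1=0 F2=1 (differ) -> 1
  row 23 [10111]: F1=0 F2=1 (differ) -> 1
  row 24 [11000]: F1=0 F2=1 (differ) -> 1
  row 25 [11001]: F1=0 F2=1 (differ) -> 1
  row 26 [11010]: F1=0 F2=1 (differ) -> 1
  row 27 [11011]: F1=0 F2=1 (differ) -> 1
  row 28 [11100]: F1=0 F2=1 (differ) -> 1
  row 29 [11101]: F1=0 F2=1 (differ) -> 1
  row 30 [11110]: F1=0 F2=1 (differ) -> 1
  row 31 [11111]: F1=0 F2=1 (differ) -> 1
Full result column, 8 rows per line (p,q fixed per line; r,s,t runs 000..111 left to right):
  rows 0-7 [p,q=00]: 10101010  (ones: 4)
  rows 8-15 [p,q=01]: 00000000  (ones: 0)
  rows 16-23 [p,q=10]: 11111111  (ones: 8)
  rows 24-31 [p,q=11]: 11111111  (ones: 8)
Disagreements = 4+0+8+8 = 20

20


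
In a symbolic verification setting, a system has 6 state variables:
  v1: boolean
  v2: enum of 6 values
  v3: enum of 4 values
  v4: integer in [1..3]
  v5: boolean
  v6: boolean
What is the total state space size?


State space = product of domain sizes of all variables.
Domain sizes:
  v1 (boolean): 2
  v2 (enum of 6 values): 6
  v3 (enum of 4 values): 4
  v4 (integer in [1..3]): 3
  v5 (boolean): 2
  v6 (boolean): 2
Product = 2 * 6 * 4 * 3 * 2 * 2 = 576

576


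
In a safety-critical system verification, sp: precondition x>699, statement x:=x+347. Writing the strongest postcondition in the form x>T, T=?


Formula: sp(P, x:=E) = exists old_x. (x = E[old_x/x]) AND P[old_x/x] (old_x is the value of x before the assignment; eliminate old_x by solving x = E[old_x/x] for old_x)
Step 1: Precondition P: x>699, i.e. old_x > 699
Step 2: Assignment gives x = old_x + 347, so old_x = x - 347
Step 3: Substitute into P: x - 347 > 699
Step 4: Simplify: x > 699+347 = 1046

1046


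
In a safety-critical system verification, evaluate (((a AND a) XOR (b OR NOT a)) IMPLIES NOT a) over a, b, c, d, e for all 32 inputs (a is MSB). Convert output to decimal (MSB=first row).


Formula: (((a AND a) XOR (b OR NOT a)) IMPLIES NOT a) over a, b, c, d, e (32 rows)
Evaluate each row (bits = a,b,c,d,e, MSB first):
  row 0 [00000]: (((0 AND 0) XOR (0 OR NOT 0)) IMPLIES NOT 0) -> 1
  row 1 [00001]: (((0 AND 0) XOR (0 OR NOT 0)) IMPLIES NOT 0) -> 1
  row 2 [00010]: (((0 AND 0) XOR (0 OR NOT 0)) IMPLIES NOT 0) -> 1
  row 3 [00011]: (((0 AND 0) XOR (0 OR NOT 0)) IMPLIES NOT 0) -> 1
  row 4 [00100]: (((0 AND 0) XOR (0 OR NOT 0)) IMPLIES NOT 0) -> 1
  row 5 [00101]: (((0 AND 0) XOR (0 OR NOT 0)) IMPLIES NOT 0) -> 1
  row 6 [00110]: (((0 AND 0) XOR (0 OR NOT 0)) IMPLIES NOT 0) -> 1
  row 7 [00111]: (((0 AND 0) XOR (0 OR NOT 0)) IMPLIES NOT 0) -> 1
  row 8 [01000]: (((0 AND 0) XOR (1 OR NOT 0)) IMPLIES NOT 0) -> 1
  row 9 [01001]: (((0 AND 0) XOR (1 OR NOT 0)) IMPLIES NOT 0) -> 1
  row 10 [01010]: (((0 AND 0) XOR (1 OR NOT 0)) IMPLIES NOT 0) -> 1
  row 11 [01011]: (((0 AND 0) XOR (1 OR NOT 0)) IMPLIES NOT 0) -> 1
  row 12 [01100]: (((0 AND 0) XOR (1 OR NOT 0)) IMPLIES NOT 0) -> 1
  row 13 [01101]: (((0 AND 0) XOR (1 OR NOT 0)) IMPLIES NOT 0) -> 1
  row 14 [01110]: (((0 AND 0) XOR (1 OR NOT 0)) IMPLIES NOT 0) -> 1
  row 15 [01111]: (((0 AND 0) XOR (1 OR NOT 0)) IMPLIES NOT 0) -> 1
  row 16 [10000]: (((1 AND 1) XOR (0 OR NOT 1)) IMPLIES NOT 1) -> 0
  row 17 [10001]: (((1 AND 1) XOR (0 OR NOT 1)) IMPLIES NOT 1) -> 0
  row 18 [10010]: (((1 AND 1) XOR (0 OR NOT 1)) IMPLIES NOT 1) -> 0
  row 19 [10011]: (((1 AND 1) XOR (0 OR NOT 1)) IMPLIES NOT 1) -> 0
  row 20 [10100]: (((1 AND 1) XOR (0 OR NOT 1)) IMPLIES NOT 1) -> 0
  row 21 [10101]: (((1 AND 1) XOR (0 OR NOT 1)) IMPLIES NOT 1) -> 0
  row 22 [10110]: (((1 AND 1) XOR (0 OR NOT 1)) IMPLIES NOT 1) -> 0
  row 23 [10111]: (((1 AND 1) XOR (0 OR NOT 1)) IMPLIES NOT 1) -> 0
  row 24 [11000]: (((1 AND 1) XOR (1 OR NOT 1)) IMPLIES NOT 1) -> 1
  row 25 [11001]: (((1 AND 1) XOR (1 OR NOT 1)) IMPLIES NOT 1) -> 1
  row 26 [11010]: (((1 AND 1) XOR (1 OR NOT 1)) IMPLIES NOT 1) -> 1
  row 27 [11011]: (((1 AND 1) XOR (1 OR NOT 1)) IMPLIES NOT 1) -> 1
  row 28 [11100]: (((1 AND 1) XOR (1 OR NOT 1)) IMPLIES NOT 1) -> 1
  row 29 [11101]: (((1 AND 1) XOR (1 OR NOT 1)) IMPLIES NOT 1) -> 1
  row 30 [11110]: (((1 AND 1) XOR (1 OR NOT 1)) IMPLIES NOT 1) -> 1
  row 31 [11111]: (((1 AND 1) XOR (1 OR NOT 1)) IMPLIES NOT 1) -> 1
Full result column, 4 rows per line (a,b,c fixed per line; d,e runs 00..11 left to right):
  rows 0-3 [a,b,c=000]: 1111  = hex F
  rows 4-7 [a,b,c=001]: 1111  = hex F
  rows 8-11 [a,b,c=010]: 1111  = hex F
  rows 12-15 [a,b,c=011]: 1111  = hex F
  rows 16-19 [a,b,c=100]: 0000  = hex 0
  rows 20-23 [a,b,c=101]: 0000  = hex 0
  rows 24-27 [a,b,c=110]: 1111  = hex F
  rows 28-31 [a,b,c=111]: 1111  = hex F
Output column (row 0 .. row 31) = 11111111111111110000000011111111
Output column grouped in 4s = 1111 1111 1111 1111 0000 0000 1111 1111 = 0xFFFF00FF
Convert to decimal digit by digit (value = value*16 + digit):
  F -> 15
  15*16 + 15 (F) = 255
  255*16 + 15 (F) = 4095
  4095*16 + 15 (F) = 65535
  65535*16 + 0 = 1048560
  1048560*16 + 0 = 16776960
  16776960*16 + 15 (F) = 268431375
  268431375*16 + 15 (F) = 4294902015
Decimal = 4294902015

4294902015
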